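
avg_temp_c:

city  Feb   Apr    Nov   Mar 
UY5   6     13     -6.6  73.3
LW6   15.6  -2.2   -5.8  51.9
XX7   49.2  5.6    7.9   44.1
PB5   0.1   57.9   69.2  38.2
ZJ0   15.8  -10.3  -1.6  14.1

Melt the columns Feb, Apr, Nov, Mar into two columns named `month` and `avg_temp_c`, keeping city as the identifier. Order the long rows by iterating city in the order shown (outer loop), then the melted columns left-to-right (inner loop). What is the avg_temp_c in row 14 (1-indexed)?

20 rows total (5 × 4). Row 14: index ⌊(14-1)/4⌋ = 3 into city → PB5; (14-1) mod 4 = 1 into the melted columns → Apr.
So row 14 is (PB5, Apr, 57.9); avg_temp_c = 57.9.

57.9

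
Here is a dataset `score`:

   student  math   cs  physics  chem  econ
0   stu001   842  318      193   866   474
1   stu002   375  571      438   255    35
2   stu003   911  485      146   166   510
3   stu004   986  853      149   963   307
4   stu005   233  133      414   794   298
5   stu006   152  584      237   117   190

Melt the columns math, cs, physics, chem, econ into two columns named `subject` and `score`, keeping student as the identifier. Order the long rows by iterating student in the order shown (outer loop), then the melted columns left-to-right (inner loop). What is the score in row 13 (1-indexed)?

30 rows total (6 × 5). Row 13: index ⌊(13-1)/5⌋ = 2 into student → stu003; (13-1) mod 5 = 2 into the melted columns → physics.
So row 13 is (stu003, physics, 146); score = 146.

146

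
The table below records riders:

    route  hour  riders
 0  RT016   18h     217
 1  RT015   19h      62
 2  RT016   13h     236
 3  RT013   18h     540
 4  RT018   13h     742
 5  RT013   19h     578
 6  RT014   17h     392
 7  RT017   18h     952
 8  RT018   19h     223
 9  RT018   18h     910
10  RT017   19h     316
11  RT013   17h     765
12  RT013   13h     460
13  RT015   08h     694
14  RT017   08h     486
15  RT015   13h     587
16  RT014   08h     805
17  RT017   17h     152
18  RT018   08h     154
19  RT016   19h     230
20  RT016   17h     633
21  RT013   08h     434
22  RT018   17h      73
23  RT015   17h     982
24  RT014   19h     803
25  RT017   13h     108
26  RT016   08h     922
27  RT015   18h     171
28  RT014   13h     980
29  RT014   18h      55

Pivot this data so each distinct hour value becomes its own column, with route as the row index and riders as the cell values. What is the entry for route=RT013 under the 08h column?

Wide layout: rows indexed by route, columns are the 5 distinct hour values (18h, 19h, 13h, 17h, 08h).
Cell (route=RT013, hour=08h) draws from the long row where route=RT013 and hour=08h, which has riders=434.

434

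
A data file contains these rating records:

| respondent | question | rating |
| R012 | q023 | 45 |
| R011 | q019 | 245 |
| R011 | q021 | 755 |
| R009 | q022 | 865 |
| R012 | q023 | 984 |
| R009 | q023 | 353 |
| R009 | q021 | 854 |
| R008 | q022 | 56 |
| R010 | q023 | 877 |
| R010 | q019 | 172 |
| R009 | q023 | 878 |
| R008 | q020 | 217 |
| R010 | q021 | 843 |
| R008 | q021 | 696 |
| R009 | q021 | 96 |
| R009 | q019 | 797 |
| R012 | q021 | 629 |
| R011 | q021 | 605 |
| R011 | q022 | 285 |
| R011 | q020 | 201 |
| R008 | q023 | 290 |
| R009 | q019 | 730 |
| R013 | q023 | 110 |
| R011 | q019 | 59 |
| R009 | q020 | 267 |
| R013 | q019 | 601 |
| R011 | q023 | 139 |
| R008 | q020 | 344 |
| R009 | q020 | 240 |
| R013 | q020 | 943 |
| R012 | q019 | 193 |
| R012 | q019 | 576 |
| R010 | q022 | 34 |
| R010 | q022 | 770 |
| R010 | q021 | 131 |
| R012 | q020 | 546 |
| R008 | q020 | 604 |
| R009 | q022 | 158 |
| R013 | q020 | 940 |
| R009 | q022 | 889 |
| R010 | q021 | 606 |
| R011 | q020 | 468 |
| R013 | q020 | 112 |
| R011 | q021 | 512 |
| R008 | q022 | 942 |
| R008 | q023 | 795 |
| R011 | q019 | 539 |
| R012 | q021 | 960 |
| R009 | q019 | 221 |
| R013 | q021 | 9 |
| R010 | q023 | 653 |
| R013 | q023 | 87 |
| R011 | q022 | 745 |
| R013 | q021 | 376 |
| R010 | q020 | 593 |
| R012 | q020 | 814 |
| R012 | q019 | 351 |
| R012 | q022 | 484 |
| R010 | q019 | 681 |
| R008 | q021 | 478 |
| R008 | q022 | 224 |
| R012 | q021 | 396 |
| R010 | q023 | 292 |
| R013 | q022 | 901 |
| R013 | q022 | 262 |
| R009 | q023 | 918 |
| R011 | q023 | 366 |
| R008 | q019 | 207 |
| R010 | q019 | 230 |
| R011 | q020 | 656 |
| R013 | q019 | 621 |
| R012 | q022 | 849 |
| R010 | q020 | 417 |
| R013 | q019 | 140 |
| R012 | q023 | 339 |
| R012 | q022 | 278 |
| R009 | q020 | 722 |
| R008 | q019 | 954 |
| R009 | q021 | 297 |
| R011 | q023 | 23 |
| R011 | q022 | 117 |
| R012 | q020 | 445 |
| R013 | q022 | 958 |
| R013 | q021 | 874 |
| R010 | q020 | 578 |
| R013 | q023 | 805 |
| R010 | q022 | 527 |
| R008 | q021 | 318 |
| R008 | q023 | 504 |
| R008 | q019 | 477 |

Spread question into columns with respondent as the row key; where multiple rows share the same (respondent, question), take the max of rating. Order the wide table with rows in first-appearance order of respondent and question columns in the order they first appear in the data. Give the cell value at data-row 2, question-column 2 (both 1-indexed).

539

With rows in first-appearance order of respondent, row 2 is respondent=R011. question columns in first-appearance order: q023, q019, q021, q022, q020; column 2 is q019.
Long rows with respondent=R011, question=q019: max(245, 59, 539) = 539.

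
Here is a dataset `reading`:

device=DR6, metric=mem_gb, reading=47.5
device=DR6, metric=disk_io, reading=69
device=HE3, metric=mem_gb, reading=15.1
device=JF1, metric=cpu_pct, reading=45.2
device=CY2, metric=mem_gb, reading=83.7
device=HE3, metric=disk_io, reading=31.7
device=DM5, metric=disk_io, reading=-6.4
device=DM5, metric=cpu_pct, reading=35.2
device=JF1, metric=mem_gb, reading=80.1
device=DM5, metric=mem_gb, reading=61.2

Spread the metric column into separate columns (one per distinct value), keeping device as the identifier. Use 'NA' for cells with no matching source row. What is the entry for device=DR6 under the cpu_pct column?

No long-format row has device=DR6 and metric=cpu_pct, so the cell is NA.

NA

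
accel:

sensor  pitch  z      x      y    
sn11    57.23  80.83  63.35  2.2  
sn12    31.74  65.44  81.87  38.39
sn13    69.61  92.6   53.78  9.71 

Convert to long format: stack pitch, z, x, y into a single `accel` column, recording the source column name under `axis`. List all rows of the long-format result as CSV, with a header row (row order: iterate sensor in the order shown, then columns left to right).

Each (sensor, column) pair becomes one row: 3 × 4 = 12 rows.
For example, (sn11, pitch) → accel=57.23.

sensor,axis,accel
sn11,pitch,57.23
sn11,z,80.83
sn11,x,63.35
sn11,y,2.2
sn12,pitch,31.74
sn12,z,65.44
sn12,x,81.87
sn12,y,38.39
sn13,pitch,69.61
sn13,z,92.6
sn13,x,53.78
sn13,y,9.71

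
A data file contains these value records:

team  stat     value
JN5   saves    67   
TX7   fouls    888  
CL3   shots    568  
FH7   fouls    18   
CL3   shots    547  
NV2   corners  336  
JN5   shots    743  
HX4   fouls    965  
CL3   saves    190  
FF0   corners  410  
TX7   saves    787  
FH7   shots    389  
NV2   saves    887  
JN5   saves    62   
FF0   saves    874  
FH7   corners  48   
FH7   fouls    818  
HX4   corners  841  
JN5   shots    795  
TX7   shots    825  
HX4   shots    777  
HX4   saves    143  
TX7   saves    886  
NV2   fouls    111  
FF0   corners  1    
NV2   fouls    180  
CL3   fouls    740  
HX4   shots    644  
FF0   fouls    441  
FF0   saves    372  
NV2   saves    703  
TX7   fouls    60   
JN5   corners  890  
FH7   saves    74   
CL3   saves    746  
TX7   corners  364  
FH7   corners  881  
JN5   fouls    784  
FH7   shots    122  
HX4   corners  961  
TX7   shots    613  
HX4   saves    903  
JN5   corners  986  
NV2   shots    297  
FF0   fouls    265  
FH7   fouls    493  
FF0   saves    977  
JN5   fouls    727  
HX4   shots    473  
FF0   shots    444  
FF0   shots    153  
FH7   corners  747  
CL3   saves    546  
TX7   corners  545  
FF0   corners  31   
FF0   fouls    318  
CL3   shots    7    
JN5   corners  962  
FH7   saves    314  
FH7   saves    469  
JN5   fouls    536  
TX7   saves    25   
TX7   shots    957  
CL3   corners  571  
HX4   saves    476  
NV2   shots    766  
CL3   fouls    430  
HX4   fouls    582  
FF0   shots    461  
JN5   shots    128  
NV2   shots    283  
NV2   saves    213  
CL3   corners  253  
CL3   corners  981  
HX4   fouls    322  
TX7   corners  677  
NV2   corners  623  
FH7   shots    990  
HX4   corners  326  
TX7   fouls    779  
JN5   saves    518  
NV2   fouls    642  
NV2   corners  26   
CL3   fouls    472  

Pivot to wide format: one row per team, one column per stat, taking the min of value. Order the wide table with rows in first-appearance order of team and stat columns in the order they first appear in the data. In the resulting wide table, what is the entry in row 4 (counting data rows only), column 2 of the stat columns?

With rows in first-appearance order of team, row 4 is team=FH7. stat columns in first-appearance order: saves, fouls, shots, corners; column 2 is fouls.
Long rows with team=FH7, stat=fouls: min(18, 818, 493) = 18.

18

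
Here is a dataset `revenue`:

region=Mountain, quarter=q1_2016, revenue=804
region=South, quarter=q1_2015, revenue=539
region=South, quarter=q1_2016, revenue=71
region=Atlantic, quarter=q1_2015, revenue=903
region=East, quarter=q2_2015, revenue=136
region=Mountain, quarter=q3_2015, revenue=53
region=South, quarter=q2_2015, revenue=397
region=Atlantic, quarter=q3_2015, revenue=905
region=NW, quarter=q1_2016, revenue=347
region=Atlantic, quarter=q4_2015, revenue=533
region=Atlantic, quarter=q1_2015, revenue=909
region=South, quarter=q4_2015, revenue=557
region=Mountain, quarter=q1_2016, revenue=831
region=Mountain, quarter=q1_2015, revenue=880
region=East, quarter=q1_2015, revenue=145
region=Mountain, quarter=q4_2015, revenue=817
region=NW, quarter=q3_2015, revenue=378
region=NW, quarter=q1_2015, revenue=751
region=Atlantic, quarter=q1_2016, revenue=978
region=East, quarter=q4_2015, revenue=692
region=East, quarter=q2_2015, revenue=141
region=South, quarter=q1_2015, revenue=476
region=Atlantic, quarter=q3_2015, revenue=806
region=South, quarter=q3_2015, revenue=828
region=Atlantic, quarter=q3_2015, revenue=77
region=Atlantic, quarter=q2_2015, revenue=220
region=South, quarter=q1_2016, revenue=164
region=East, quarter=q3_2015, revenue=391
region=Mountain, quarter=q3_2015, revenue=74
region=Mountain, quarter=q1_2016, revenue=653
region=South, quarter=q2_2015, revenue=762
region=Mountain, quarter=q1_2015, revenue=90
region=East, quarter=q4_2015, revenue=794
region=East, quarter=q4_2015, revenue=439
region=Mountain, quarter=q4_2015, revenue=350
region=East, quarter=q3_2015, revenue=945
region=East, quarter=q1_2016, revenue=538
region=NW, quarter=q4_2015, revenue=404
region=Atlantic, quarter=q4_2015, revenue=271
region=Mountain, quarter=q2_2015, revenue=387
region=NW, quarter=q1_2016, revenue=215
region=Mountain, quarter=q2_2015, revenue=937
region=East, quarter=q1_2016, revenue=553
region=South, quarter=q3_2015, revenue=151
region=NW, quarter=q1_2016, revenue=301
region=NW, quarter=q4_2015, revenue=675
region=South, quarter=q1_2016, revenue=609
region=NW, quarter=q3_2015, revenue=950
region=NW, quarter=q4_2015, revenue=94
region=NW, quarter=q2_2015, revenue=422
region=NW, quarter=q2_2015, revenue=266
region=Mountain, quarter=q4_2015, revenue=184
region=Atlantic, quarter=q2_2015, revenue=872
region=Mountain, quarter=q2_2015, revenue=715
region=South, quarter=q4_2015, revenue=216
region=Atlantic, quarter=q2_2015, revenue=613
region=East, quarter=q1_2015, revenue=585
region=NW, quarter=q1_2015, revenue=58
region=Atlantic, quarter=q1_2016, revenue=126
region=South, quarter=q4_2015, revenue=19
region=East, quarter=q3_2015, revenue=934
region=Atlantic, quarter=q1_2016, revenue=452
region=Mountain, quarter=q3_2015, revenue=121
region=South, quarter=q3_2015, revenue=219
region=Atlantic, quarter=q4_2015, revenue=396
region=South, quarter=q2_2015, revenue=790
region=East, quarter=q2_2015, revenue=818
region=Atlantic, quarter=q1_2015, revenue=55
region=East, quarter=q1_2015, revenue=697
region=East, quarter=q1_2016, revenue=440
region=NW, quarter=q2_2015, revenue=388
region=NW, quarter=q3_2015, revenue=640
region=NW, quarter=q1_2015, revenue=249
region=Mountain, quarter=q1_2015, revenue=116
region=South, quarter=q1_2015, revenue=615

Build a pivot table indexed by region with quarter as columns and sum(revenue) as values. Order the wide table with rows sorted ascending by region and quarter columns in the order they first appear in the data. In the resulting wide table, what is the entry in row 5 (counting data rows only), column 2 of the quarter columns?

With rows sorted ascending by region, row 5 is region=South. quarter columns in first-appearance order: q1_2016, q1_2015, q2_2015, q3_2015, q4_2015; column 2 is q1_2015.
Long rows with region=South, quarter=q1_2015: 539 + 476 + 615 = 1630.

1630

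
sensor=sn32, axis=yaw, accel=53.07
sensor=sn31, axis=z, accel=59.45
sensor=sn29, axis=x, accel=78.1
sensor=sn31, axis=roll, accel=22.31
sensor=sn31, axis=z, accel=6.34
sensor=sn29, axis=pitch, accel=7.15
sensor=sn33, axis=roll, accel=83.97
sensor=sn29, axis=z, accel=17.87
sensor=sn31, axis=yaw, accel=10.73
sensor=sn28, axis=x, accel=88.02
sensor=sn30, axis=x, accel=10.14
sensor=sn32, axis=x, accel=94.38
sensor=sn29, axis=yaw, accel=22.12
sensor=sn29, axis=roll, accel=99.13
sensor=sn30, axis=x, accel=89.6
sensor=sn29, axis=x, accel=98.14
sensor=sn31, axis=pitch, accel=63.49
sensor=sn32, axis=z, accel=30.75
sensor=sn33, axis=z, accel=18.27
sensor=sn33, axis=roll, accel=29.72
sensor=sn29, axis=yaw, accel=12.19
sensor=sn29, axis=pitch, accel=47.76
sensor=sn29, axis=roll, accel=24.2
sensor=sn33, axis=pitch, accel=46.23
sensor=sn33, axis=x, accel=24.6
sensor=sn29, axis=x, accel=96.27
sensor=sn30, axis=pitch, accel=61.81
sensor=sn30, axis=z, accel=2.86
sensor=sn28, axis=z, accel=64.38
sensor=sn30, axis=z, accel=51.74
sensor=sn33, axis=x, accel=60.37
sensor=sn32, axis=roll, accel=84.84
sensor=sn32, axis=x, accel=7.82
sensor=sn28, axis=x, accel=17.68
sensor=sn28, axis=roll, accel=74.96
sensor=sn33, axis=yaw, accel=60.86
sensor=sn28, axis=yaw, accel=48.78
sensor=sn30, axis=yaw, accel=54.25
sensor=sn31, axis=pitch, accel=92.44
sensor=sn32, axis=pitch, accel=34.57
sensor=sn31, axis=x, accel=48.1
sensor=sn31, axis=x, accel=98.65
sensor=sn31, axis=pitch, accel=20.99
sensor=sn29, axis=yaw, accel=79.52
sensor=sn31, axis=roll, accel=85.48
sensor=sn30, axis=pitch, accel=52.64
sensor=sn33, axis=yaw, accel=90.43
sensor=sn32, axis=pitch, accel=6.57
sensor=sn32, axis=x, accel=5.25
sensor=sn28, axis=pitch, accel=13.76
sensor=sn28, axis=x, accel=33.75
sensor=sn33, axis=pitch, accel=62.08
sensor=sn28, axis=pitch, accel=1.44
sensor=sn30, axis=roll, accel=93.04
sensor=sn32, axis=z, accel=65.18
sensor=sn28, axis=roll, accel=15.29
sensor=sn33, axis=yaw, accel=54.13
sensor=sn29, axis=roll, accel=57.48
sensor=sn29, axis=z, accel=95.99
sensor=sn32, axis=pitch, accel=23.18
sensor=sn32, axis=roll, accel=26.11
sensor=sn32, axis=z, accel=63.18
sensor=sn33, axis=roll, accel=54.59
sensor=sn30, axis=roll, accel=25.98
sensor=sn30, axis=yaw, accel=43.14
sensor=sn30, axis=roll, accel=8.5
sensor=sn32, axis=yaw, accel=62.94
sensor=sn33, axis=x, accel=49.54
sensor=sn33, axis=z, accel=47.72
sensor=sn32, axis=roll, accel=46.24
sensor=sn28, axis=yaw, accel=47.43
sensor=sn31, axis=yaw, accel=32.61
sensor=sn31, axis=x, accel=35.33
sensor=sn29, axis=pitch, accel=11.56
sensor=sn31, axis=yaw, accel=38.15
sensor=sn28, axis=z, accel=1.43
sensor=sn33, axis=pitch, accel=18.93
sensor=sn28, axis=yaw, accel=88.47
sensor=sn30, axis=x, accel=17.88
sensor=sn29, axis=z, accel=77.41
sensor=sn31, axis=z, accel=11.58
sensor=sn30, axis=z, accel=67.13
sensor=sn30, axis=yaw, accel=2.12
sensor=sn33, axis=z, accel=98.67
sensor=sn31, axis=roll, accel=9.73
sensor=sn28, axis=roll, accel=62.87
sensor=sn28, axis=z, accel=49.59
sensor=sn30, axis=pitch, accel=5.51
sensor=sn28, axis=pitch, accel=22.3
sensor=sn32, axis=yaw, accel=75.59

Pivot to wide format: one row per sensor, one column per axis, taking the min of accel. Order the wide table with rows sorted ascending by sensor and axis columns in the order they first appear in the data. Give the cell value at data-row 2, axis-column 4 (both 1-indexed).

24.2

With rows sorted ascending by sensor, row 2 is sensor=sn29. axis columns in first-appearance order: yaw, z, x, roll, pitch; column 4 is roll.
Long rows with sensor=sn29, axis=roll: min(99.13, 24.2, 57.48) = 24.2.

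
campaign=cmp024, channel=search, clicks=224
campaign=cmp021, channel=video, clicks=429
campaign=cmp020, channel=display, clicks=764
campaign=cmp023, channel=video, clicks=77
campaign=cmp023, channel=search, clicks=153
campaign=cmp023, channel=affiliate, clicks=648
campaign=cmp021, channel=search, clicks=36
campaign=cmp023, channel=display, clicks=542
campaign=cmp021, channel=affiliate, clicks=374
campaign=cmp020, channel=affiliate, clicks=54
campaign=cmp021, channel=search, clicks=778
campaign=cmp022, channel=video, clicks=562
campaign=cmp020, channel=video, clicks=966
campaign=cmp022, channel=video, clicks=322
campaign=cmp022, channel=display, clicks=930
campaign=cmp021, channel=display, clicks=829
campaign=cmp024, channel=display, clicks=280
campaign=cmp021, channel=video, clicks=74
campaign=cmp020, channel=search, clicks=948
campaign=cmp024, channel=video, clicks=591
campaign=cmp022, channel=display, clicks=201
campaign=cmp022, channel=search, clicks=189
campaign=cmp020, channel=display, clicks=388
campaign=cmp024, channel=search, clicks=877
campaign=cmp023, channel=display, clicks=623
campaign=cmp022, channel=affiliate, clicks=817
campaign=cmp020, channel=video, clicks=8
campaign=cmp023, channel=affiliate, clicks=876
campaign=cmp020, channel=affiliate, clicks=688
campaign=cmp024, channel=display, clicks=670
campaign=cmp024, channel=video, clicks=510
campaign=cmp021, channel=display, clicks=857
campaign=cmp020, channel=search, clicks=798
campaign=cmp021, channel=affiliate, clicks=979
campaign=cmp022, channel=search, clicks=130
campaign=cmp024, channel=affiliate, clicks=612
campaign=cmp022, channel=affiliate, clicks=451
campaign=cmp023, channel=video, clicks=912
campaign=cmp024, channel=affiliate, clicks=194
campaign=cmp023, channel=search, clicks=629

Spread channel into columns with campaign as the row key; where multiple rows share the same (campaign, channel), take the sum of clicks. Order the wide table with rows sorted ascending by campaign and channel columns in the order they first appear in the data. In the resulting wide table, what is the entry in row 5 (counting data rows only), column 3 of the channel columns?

950

With rows sorted ascending by campaign, row 5 is campaign=cmp024. channel columns in first-appearance order: search, video, display, affiliate; column 3 is display.
Long rows with campaign=cmp024, channel=display: 280 + 670 = 950.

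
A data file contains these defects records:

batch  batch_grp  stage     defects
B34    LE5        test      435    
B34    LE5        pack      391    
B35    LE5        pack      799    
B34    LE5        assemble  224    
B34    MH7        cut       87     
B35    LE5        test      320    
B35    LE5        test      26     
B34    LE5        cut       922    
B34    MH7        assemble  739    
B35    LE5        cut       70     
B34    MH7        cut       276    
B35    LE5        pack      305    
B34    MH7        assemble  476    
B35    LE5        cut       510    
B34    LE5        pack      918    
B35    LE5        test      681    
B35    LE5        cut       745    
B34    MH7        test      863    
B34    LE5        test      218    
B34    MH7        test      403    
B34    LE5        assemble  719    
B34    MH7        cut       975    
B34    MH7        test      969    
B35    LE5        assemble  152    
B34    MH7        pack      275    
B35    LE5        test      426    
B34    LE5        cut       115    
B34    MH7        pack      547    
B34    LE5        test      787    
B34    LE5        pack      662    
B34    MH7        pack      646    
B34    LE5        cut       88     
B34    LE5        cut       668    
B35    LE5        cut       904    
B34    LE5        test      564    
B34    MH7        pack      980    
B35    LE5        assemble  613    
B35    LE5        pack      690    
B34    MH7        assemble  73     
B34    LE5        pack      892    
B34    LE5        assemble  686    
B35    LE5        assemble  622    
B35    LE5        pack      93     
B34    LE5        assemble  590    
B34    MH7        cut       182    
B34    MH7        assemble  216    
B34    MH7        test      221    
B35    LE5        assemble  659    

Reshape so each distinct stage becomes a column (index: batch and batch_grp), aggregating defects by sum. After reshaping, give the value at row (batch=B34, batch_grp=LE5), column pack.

2863

Rows with batch=B34, batch_grp=LE5 and stage=pack: defects values are 391, 918, 662, 892.
391 + 918 + 662 + 892 = 2863.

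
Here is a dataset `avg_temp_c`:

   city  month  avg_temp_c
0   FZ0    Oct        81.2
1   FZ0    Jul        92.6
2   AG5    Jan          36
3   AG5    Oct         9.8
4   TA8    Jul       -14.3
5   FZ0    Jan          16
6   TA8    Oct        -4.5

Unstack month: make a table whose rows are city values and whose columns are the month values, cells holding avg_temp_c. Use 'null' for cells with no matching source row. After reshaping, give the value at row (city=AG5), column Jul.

No long-format row has city=AG5 and month=Jul, so the cell is null.

null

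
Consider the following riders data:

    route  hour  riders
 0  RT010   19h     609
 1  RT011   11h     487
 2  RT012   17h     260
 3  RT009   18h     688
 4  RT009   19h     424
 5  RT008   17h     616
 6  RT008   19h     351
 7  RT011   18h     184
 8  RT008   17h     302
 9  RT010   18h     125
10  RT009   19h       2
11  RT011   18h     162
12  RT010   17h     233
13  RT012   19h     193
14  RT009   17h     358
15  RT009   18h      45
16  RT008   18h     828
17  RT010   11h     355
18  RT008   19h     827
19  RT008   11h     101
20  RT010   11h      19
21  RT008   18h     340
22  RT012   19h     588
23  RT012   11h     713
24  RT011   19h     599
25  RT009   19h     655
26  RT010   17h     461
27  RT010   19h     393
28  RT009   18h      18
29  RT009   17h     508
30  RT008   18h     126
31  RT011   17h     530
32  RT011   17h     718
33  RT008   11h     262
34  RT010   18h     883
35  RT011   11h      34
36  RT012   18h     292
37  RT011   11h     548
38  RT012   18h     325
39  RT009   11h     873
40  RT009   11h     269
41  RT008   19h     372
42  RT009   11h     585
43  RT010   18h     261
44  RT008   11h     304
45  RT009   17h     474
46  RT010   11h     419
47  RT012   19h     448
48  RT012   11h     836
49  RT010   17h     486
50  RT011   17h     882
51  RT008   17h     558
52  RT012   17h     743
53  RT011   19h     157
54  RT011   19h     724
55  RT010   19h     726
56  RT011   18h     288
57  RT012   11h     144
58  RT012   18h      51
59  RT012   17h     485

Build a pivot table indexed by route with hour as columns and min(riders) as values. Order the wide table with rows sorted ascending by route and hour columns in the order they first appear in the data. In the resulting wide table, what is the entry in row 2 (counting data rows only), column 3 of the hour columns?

With rows sorted ascending by route, row 2 is route=RT009. hour columns in first-appearance order: 19h, 11h, 17h, 18h; column 3 is 17h.
Long rows with route=RT009, hour=17h: min(358, 508, 474) = 358.

358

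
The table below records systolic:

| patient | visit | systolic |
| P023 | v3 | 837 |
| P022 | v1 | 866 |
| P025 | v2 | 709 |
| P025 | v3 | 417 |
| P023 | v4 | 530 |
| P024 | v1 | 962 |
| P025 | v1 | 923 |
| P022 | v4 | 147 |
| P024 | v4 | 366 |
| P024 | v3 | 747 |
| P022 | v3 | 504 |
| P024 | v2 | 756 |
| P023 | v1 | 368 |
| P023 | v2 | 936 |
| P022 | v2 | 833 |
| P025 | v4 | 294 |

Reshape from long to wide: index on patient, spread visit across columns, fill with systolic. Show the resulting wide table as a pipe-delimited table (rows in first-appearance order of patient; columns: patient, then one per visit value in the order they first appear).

Columns: patient plus the 4 distinct visit values (v3, v1, v2, v4).
For example, row P023 column v3 takes systolic=837 from the long row (P023, v3).

| patient | v3 | v1 | v2 | v4 |
| P023 | 837 | 368 | 936 | 530 |
| P022 | 504 | 866 | 833 | 147 |
| P025 | 417 | 923 | 709 | 294 |
| P024 | 747 | 962 | 756 | 366 |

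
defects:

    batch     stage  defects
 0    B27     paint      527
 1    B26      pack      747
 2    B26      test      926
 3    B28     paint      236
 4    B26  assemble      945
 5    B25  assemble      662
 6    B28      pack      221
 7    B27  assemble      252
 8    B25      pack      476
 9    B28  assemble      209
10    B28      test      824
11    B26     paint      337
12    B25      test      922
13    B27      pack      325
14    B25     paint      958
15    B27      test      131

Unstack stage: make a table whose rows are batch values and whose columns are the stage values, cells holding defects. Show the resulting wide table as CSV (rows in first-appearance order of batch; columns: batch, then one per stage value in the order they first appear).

batch,paint,pack,test,assemble
B27,527,325,131,252
B26,337,747,926,945
B28,236,221,824,209
B25,958,476,922,662

Columns: batch plus the 4 distinct stage values (paint, pack, test, assemble).
For example, row B27 column paint takes defects=527 from the long row (B27, paint).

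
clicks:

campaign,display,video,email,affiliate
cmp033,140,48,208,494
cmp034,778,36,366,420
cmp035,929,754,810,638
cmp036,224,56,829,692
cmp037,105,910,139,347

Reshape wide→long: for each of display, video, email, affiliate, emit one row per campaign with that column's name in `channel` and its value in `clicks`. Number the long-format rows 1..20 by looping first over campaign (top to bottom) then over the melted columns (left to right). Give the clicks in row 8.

420

20 rows total (5 × 4). Row 8: index ⌊(8-1)/4⌋ = 1 into campaign → cmp034; (8-1) mod 4 = 3 into the melted columns → affiliate.
So row 8 is (cmp034, affiliate, 420); clicks = 420.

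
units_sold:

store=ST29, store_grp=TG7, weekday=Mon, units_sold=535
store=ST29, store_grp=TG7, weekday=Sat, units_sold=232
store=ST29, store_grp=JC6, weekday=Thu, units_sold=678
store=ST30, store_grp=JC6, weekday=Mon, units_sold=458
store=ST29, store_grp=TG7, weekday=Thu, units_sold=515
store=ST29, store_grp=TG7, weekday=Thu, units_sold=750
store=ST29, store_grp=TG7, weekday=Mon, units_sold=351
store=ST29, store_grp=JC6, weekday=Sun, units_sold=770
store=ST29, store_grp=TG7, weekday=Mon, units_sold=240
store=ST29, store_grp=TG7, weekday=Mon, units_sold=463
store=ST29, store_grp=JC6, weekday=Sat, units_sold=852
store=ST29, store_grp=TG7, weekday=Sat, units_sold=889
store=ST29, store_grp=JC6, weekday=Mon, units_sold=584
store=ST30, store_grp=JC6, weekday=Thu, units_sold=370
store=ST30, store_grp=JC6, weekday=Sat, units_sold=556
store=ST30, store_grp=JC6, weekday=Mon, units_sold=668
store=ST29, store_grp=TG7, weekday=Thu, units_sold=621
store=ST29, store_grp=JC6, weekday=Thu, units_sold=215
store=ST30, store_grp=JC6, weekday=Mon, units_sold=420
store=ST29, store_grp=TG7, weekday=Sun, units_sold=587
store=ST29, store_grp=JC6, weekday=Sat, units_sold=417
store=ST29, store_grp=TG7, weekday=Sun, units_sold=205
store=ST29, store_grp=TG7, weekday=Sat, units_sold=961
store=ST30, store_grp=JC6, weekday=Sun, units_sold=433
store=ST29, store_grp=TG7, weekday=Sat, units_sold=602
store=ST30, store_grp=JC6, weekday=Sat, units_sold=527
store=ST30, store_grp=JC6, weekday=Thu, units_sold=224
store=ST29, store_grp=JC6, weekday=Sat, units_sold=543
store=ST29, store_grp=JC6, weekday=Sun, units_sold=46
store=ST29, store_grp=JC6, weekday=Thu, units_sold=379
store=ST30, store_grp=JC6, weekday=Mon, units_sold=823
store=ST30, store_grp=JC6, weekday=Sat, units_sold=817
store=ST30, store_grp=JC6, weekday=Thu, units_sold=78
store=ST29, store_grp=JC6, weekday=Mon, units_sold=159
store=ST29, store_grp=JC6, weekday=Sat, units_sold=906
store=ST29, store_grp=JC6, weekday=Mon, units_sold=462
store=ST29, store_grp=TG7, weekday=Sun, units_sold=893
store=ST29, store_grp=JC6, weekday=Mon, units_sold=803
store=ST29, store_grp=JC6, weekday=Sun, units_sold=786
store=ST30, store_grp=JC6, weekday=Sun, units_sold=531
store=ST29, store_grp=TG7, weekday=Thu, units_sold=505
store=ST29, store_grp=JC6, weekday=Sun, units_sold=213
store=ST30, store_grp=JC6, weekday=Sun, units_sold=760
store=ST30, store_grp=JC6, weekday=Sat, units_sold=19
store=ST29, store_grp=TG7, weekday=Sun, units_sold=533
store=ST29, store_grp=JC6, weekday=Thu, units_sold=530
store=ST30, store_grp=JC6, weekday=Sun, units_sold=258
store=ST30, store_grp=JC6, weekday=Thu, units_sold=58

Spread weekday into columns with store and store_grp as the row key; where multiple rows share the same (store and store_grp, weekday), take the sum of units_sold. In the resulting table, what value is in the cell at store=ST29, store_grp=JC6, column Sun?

Rows with store=ST29, store_grp=JC6 and weekday=Sun: units_sold values are 770, 46, 786, 213.
770 + 46 + 786 + 213 = 1815.

1815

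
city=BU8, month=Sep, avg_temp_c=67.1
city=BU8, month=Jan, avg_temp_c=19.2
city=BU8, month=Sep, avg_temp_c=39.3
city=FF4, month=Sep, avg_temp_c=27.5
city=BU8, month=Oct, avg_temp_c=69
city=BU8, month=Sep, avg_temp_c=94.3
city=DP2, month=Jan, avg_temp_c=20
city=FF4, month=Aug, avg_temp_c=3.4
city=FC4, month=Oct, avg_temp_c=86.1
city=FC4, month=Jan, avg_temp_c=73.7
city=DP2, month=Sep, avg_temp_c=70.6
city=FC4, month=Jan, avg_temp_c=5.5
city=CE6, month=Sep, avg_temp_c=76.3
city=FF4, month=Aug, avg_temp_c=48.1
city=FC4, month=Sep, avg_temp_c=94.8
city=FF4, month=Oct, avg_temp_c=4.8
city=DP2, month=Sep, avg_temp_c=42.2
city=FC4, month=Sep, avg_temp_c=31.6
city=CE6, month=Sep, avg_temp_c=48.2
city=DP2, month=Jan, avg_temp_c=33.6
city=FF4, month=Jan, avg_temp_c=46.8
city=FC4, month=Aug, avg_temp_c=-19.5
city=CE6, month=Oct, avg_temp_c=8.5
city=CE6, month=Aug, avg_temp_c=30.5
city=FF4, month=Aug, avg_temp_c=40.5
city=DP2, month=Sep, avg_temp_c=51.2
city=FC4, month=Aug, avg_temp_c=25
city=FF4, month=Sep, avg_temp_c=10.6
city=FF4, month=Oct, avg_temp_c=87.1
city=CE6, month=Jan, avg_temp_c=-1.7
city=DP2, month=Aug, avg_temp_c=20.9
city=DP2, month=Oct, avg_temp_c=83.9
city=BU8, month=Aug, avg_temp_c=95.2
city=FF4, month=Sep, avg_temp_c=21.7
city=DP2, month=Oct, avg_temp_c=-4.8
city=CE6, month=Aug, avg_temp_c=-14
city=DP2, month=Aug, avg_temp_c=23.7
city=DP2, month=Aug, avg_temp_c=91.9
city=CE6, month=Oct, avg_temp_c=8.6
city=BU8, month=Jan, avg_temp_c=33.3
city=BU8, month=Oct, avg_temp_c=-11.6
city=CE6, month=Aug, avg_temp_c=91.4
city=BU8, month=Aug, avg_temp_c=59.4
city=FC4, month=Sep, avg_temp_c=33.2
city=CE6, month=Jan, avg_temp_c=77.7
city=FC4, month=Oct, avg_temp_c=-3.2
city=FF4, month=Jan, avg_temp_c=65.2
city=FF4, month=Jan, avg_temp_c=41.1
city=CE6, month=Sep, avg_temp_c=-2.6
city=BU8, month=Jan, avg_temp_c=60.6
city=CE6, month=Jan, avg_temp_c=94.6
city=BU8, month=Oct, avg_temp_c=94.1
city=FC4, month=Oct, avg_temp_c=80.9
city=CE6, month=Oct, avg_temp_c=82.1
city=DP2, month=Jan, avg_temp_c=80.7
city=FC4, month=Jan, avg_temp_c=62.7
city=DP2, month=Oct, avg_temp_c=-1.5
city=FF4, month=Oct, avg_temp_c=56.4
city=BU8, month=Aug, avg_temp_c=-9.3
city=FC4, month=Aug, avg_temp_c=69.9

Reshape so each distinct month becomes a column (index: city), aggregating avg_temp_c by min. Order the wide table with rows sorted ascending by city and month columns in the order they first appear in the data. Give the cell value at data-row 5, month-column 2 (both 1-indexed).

41.1

With rows sorted ascending by city, row 5 is city=FF4. month columns in first-appearance order: Sep, Jan, Oct, Aug; column 2 is Jan.
Long rows with city=FF4, month=Jan: min(46.8, 65.2, 41.1) = 41.1.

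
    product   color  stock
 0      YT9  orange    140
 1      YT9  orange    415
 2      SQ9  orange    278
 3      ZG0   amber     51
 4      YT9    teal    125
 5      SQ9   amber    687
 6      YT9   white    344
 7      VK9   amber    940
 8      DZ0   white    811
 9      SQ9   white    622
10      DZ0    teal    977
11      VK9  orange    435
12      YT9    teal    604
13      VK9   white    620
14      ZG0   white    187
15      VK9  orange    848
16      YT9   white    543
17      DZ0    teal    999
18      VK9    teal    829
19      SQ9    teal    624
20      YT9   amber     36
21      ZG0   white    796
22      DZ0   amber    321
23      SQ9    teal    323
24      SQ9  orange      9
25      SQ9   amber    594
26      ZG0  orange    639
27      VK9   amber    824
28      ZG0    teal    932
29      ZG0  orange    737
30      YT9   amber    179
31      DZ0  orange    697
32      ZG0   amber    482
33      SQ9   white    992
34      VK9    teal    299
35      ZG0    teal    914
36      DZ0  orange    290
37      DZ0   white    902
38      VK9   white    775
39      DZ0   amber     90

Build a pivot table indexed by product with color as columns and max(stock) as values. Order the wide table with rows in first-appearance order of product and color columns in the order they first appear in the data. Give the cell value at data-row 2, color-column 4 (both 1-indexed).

With rows in first-appearance order of product, row 2 is product=SQ9. color columns in first-appearance order: orange, amber, teal, white; column 4 is white.
Long rows with product=SQ9, color=white: max(622, 992) = 992.

992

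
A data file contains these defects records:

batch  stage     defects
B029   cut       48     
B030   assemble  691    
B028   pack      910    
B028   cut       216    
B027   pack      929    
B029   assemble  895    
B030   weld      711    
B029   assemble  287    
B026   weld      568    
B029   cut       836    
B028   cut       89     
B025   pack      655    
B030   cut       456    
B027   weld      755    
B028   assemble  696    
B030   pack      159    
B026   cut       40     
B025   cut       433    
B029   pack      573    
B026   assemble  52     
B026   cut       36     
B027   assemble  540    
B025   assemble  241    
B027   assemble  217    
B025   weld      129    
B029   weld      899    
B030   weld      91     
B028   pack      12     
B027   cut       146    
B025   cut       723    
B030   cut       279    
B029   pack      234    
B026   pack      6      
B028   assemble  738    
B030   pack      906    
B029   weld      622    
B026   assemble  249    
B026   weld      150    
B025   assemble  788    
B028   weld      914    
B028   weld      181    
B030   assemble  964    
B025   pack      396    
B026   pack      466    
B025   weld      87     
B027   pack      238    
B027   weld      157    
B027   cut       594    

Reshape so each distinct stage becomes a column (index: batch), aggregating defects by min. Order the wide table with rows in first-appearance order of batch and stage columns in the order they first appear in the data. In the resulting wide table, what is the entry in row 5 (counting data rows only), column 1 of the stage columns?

36

With rows in first-appearance order of batch, row 5 is batch=B026. stage columns in first-appearance order: cut, assemble, pack, weld; column 1 is cut.
Long rows with batch=B026, stage=cut: min(40, 36) = 36.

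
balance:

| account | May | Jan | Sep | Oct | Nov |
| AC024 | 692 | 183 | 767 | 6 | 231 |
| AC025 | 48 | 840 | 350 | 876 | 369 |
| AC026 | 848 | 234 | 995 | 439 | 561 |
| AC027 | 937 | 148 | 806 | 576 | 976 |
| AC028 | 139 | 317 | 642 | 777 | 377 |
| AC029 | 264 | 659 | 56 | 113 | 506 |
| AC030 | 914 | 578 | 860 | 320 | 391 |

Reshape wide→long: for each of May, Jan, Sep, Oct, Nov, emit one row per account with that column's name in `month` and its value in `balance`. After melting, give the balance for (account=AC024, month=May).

Unpivoting turns each (account, wide-column) pair into one long row.
The wide cell at row AC024, column May holds 692, so the long row (AC024, May) has balance=692.

692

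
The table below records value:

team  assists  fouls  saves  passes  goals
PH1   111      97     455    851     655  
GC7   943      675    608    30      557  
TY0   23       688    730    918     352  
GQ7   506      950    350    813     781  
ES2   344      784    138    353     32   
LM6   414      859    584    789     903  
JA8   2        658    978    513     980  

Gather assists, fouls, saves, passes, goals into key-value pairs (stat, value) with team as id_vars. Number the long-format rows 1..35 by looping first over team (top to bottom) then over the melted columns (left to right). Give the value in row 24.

35 rows total (7 × 5). Row 24: index ⌊(24-1)/5⌋ = 4 into team → ES2; (24-1) mod 5 = 3 into the melted columns → passes.
So row 24 is (ES2, passes, 353); value = 353.

353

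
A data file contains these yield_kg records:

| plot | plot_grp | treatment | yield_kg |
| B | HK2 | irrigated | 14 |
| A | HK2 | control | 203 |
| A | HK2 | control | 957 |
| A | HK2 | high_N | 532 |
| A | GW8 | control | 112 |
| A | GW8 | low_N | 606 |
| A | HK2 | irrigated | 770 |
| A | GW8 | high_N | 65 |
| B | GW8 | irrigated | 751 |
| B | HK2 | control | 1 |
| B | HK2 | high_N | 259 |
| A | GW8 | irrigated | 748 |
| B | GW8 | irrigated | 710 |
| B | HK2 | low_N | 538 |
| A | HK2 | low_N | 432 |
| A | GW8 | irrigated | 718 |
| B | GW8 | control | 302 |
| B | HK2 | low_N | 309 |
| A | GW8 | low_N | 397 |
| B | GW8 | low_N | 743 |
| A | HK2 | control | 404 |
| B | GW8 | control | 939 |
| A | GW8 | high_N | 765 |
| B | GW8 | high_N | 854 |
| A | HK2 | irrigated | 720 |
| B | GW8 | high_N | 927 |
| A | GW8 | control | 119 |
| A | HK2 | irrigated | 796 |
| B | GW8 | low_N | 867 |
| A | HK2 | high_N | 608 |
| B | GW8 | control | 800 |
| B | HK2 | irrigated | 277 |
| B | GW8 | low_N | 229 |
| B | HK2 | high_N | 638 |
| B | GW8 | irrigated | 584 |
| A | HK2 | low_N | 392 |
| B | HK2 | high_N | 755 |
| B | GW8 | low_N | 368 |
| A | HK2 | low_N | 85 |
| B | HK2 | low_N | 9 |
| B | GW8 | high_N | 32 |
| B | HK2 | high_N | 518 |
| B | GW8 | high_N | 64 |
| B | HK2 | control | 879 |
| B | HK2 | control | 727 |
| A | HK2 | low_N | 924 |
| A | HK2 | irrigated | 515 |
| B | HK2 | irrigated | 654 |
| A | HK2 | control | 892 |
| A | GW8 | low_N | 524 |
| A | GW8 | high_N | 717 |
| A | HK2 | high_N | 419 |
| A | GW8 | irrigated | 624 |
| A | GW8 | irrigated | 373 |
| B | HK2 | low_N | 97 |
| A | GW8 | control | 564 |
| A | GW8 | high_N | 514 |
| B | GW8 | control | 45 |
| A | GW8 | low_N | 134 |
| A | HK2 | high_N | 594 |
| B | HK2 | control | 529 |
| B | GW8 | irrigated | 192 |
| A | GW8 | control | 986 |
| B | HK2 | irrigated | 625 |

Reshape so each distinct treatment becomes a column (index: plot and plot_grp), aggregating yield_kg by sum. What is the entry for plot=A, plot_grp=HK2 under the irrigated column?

2801

Rows with plot=A, plot_grp=HK2 and treatment=irrigated: yield_kg values are 770, 720, 796, 515.
770 + 720 + 796 + 515 = 2801.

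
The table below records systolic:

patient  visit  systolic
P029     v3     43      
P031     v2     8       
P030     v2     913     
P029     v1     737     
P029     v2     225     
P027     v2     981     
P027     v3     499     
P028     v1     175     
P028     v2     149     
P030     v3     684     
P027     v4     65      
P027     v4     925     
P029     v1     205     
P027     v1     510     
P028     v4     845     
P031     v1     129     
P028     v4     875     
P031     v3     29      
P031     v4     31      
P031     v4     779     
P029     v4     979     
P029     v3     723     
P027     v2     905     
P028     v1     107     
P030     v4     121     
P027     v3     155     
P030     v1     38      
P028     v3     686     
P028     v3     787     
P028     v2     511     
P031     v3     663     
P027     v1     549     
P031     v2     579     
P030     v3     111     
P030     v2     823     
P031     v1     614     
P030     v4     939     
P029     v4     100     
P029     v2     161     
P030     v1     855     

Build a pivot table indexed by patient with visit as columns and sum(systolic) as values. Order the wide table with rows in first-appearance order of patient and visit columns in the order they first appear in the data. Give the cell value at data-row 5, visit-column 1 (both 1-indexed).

1473

With rows in first-appearance order of patient, row 5 is patient=P028. visit columns in first-appearance order: v3, v2, v1, v4; column 1 is v3.
Long rows with patient=P028, visit=v3: 686 + 787 = 1473.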